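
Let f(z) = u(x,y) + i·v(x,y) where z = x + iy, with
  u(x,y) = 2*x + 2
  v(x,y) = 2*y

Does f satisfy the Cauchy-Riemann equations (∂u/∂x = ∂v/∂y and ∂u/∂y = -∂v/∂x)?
∂u/∂x = 2
∂v/∂y = 2
∂u/∂y = 0
∂v/∂x = 0
∂u/∂x = ∂v/∂y and ∂u/∂y = -∂v/∂x hold identically; f is analytic.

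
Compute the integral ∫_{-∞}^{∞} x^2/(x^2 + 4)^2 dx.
Let f(z) = z^2/(z^2 + 4)^2. The denominator has no real zeros and deg Q - deg P = 2 ≥ 2, so the integral of f over the upper semicircle |z| = R tends to 0 as R → ∞. Closing the contour in the upper half-plane,
  ∫_{-∞}^{∞} f(x) dx = 2πi · Σ Res(f, z_k)  over the poles with Im z_k > 0.

Zeros of the denominator: z^2 + 4 = 0 gives z = ±2*I.
Upper half-plane: z = 2*I (a pole of order 2).

Write f(z) = g(z)/(z - 2*I)^2 with g(z) = z^2/(z + 2*I)^2. For a double pole, Res(f, z₀) = g'(z₀):
  g'(z) = 4*I*z/(z + 2*I)^3
  Res(f, 2*I) = g'(2*I) = -I/8

∫_{-∞}^{∞} f(x) dx = 2πi · (-I/8) = pi/4

Final answer: pi/4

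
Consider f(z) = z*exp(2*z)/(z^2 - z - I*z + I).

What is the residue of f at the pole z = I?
Write f(z) = P(z)/Q(z) with P(z) = z*exp(2*z) and Q(z) = z^2 - z - I*z + I.
The denominator factors as Q(z) = (z - 1)*(z - I), so z = I is a simple zero of Q and P is analytic there; z = I is therefore a simple pole and
  Res(f, z₀) = P(z₀)/Q'(z₀).

Q'(z) = 2*z - 1 - I, so Q'(I) = -1 + I.
P(I) = I*exp(2*I).

Res(f, I) = (I*exp(2*I))/(-1 + I) = (1/2 - I/2)*exp(2*I)

Final answer: (1/2 - I/2)*exp(2*I)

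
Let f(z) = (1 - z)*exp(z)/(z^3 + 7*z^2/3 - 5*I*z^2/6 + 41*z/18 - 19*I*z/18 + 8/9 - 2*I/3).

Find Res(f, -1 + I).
Write f(z) = P(z)/Q(z) with P(z) = (1 - z)*exp(z) and Q(z) = z^3 + 7*z^2/3 - 5*I*z^2/6 + 41*z/18 - 19*I*z/18 + 8/9 - 2*I/3.
The denominator factors as Q(z) = (z + 1 - I)*(z + 2/3 + 2*I/3)*(z + 2/3 - I/2), so z = -1 + I is a simple zero of Q and P is analytic there; z = -1 + I is therefore a simple pole and
  Res(f, z₀) = P(z₀)/Q'(z₀).

Q'(z) = 3*z^2 + 14*z/3 - 5*I*z/3 + 41/18 - 19*I/18, so Q'(-1 + I) = -13/18 - 13*I/18.
P(-1 + I) = (2 - I)*exp(-1 + I).

Res(f, -1 + I) = ((2 - I)*exp(-1 + I))/(-13/18 - 13*I/18) = (-9/13 + 27*I/13)*exp(-1 + I)

Final answer: (-9/13 + 27*I/13)*exp(-1 + I)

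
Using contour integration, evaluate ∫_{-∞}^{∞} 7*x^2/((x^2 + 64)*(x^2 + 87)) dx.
7*pi*(-8 + sqrt(87))/23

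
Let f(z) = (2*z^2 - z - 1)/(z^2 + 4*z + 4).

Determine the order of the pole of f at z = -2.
Factor the denominator:
  z^2 + 4*z + 4 = (z + 2)^2

The numerator P(z) = 2*z^2 - z - 1 has P(-2) = 9 ≠ 0, so no factor of (z + 2) cancels.
Near z = -2 we can therefore write f(z) = g(z)/(z + 2)^2 with g analytic at -2 and g(-2) ≠ 0 (g is just the numerator).

Hence z = -2 is a pole of order 2.

Final answer: 2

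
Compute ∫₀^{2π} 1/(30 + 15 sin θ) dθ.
2*sqrt(3)*pi/45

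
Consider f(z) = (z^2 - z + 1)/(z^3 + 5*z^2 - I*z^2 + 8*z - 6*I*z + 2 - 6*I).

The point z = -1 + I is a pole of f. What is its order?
2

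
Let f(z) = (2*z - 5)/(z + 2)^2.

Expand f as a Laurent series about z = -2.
-9/(z + 2)^2 + 2/(z + 2)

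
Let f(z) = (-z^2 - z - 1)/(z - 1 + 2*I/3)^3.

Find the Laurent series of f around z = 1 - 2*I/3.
Put w = z - (1 - 2*I/3), i.e. z = w + 1 - 2*I/3. The denominator is w^3, so it suffices to rewrite the numerator in powers of w.

P(z) = -z^2 - z - 1
P(w + 1 - 2*I/3) = -23/9 + 2*I + (-3 + 4*I/3)*w - w^2

Dividing each term by w^3:
  f = (-23/9 + 2*I)/w^3 + (-3 + 4*I/3)/w^2 - 1/w

Substituting back w = z - 1 + 2*I/3:
  f(z) = (-23/9 + 2*I)/(z - 1 + 2*I/3)^3 + (-3 + 4*I/3)/(z - 1 + 2*I/3)^2 - 1/(z - 1 + 2*I/3)

The series is finite because the numerator is a polynomial; the negative powers form the principal part, and the coefficient of 1/(z - 1 + 2*I/3) gives Res(f, 1 - 2*I/3) = -1.

Final answer: (-23/9 + 2*I)/(z - 1 + 2*I/3)^3 + (-3 + 4*I/3)/(z - 1 + 2*I/3)^2 - 1/(z - 1 + 2*I/3)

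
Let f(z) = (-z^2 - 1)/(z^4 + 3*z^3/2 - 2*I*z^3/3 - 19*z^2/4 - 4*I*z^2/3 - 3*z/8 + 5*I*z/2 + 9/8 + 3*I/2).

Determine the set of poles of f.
The singularities of f are the zeros of the denominator. Factoring,
  z^4 + 3*z^3/2 - 2*I*z^3/3 - 19*z^2/4 - 4*I*z^2/3 - 3*z/8 + 5*I*z/2 + 9/8 + 3*I/2 = (z - 3/2)*(z - 1/2 - 2*I/3)*(z + 3)*(z + 1/2)
so the candidates are z = 3/2, z = 1/2 + 2*I/3, z = -3, z = -1/2.

Check the numerator P(z) = -z^2 - 1 at each one:
  P(3/2) = -13/4 ≠ 0, so z = 3/2 is a (simple) pole.
  P(1/2 + 2*I/3) = -29/36 - 2*I/3 ≠ 0, so z = 1/2 + 2*I/3 is a (simple) pole.
  P(-3) = -10 ≠ 0, so z = -3 is a (simple) pole.
  P(-1/2) = -5/4 ≠ 0, so z = -1/2 is a (simple) pole.

Poles of f: {-3, -1/2, 1/2 + 2*I/3, 3/2}

Final answer: {-3, -1/2, 1/2 + 2*I/3, 3/2}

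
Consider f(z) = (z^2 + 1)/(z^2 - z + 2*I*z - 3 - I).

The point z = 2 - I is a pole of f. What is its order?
Factor the denominator:
  z^2 - z + 2*I*z - 3 - I = (z - 2 + I)*(z + 1 + I)

The numerator P(z) = z^2 + 1 has P(2 - I) = 4 - 4*I ≠ 0, so no factor of (z - 2 + I) cancels.
Near z = 2 - I we can therefore write f(z) = g(z)/(z - 2 + I) with g analytic at 2 - I and g(2 - I) ≠ 0 (g is the numerator divided by the remaining denominator factors).

Hence z = 2 - I is a pole of order 1.

Final answer: 1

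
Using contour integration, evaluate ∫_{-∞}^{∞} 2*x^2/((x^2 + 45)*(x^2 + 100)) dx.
2*pi*(10 - 3*sqrt(5))/55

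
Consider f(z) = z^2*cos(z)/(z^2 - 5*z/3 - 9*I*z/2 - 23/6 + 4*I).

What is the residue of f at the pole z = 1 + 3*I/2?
Write f(z) = P(z)/Q(z) with P(z) = z^2*cos(z) and Q(z) = z^2 - 5*z/3 - 9*I*z/2 - 23/6 + 4*I.
The denominator factors as Q(z) = (z - 1 - 3*I/2)*(z - 2/3 - 3*I), so z = 1 + 3*I/2 is a simple zero of Q and P is analytic there; z = 1 + 3*I/2 is therefore a simple pole and
  Res(f, z₀) = P(z₀)/Q'(z₀).

Q'(z) = 2*z - 5/3 - 9*I/2, so Q'(1 + 3*I/2) = 1/3 - 3*I/2.
P(1 + 3*I/2) = (-5/4 + 3*I)*cos(1 + 3*I/2).

Res(f, 1 + 3*I/2) = ((-5/4 + 3*I)*cos(1 + 3*I/2))/(1/3 - 3*I/2) = (-177/85 - 63*I/170)*cos(1 + 3*I/2)

Final answer: (-177/85 - 63*I/170)*cos(1 + 3*I/2)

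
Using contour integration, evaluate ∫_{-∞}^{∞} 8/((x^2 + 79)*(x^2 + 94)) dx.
4*pi*(-79*sqrt(94) + 94*sqrt(79))/55695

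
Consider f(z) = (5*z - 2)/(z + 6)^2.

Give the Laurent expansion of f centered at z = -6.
Put w = z - (-6), i.e. z = w - 6. The denominator is w^2, so it suffices to rewrite the numerator in powers of w.

P(z) = 5*z - 2
P(w - 6) = -32 + 5*w

Dividing each term by w^2:
  f = -32/w^2 + 5/w

Substituting back w = z + 6:
  f(z) = -32/(z + 6)^2 + 5/(z + 6)

The series is finite because the numerator is a polynomial; the negative powers form the principal part, and the coefficient of 1/(z + 6) gives Res(f, -6) = 5.

Final answer: -32/(z + 6)^2 + 5/(z + 6)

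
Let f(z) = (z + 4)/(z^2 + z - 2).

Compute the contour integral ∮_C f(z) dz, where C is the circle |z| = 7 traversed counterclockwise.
2*I*pi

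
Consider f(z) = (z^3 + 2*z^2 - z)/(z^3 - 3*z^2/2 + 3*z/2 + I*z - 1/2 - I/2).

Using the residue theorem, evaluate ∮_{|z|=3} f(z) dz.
7*I*pi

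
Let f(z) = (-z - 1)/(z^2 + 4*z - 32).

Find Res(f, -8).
Write f(z) = P(z)/Q(z) with P(z) = -z - 1 and Q(z) = z^2 + 4*z - 32.
The denominator factors as Q(z) = (z + 8)*(z - 4), so z = -8 is a simple zero of Q and P is analytic there; z = -8 is therefore a simple pole and
  Res(f, z₀) = P(z₀)/Q'(z₀).

Q'(z) = 2*z + 4, so Q'(-8) = -12.
P(-8) = 7.

Res(f, -8) = (7)/(-12) = -7/12

Final answer: -7/12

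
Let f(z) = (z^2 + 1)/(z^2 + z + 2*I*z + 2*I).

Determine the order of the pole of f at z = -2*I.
1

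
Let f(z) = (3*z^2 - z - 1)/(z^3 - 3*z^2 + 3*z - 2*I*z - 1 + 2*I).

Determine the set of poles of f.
The singularities of f are the zeros of the denominator. Factoring,
  z^3 - 3*z^2 + 3*z - 2*I*z - 1 + 2*I = (z - 2 - I)*(z - 1)*(z + I)
so the candidates are z = 2 + I, z = 1, z = -I.

Check the numerator P(z) = 3*z^2 - z - 1 at each one:
  P(2 + I) = 6 + 11*I ≠ 0, so z = 2 + I is a (simple) pole.
  P(1) = 1 ≠ 0, so z = 1 is a (simple) pole.
  P(-I) = -4 + I ≠ 0, so z = -I is a (simple) pole.

Poles of f: {-I, 1, 2 + I}

Final answer: {-I, 1, 2 + I}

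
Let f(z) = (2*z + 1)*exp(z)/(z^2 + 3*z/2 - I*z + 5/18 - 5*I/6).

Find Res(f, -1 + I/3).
(10/13 - 24*I/13)*exp(-1 + I/3)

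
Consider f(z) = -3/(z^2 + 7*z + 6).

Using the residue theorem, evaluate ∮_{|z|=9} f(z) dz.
By the residue theorem, ∮_C f(z) dz = 2πi · (sum of the residues of f at the poles inside |z| = 9).

The denominator factors as (z + 6)*(z + 1), so the singularities of f are simple poles at z = -6, z = -1.
  |-6|² = 36 < 81 = 9², so this pole is inside the contour.
  |-1|² = 1 < 81 = 9², so this pole is inside the contour.

With P(z) = -3 and Q(z) = z^2 + 7*z + 6, each pole is simple, so Res(f, z₀) = P(z₀)/Q'(z₀) with Q'(z) = 2*z + 7.
  Res(f, -6) = P(-6)/Q'(-6) = (-3)/(-5) = 3/5
  Res(f, -1) = P(-1)/Q'(-1) = (-3)/(5) = -3/5

Sum of residues inside C: 0
∮_C f(z) dz = 2πi · (0) = 0

Final answer: 0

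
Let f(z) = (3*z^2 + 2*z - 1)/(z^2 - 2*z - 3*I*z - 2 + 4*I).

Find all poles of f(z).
The singularities of f are the zeros of the denominator. Factoring,
  z^2 - 2*z - 3*I*z - 2 + 4*I = (z - 2 - I)*(z - 2*I)
so the candidates are z = 2 + I, z = 2*I.

Check the numerator P(z) = 3*z^2 + 2*z - 1 at each one:
  P(2 + I) = 12 + 14*I ≠ 0, so z = 2 + I is a (simple) pole.
  P(2*I) = -13 + 4*I ≠ 0, so z = 2*I is a (simple) pole.

Poles of f: {2*I, 2 + I}

Final answer: {2*I, 2 + I}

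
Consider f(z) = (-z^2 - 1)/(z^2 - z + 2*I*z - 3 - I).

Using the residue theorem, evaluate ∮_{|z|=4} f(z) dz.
By the residue theorem, ∮_C f(z) dz = 2πi · (sum of the residues of f at the poles inside |z| = 4).

The denominator factors as (z - 2 + I)*(z + 1 + I), so the singularities of f are simple poles at z = 2 - I, z = -1 - I.
  |2 - I|² = 5 < 16 = 4², so this pole is inside the contour.
  |-1 - I|² = 2 < 16 = 4², so this pole is inside the contour.

With P(z) = -z^2 - 1 and Q(z) = z^2 - z + 2*I*z - 3 - I, each pole is simple, so Res(f, z₀) = P(z₀)/Q'(z₀) with Q'(z) = 2*z - 1 + 2*I.
  Res(f, 2 - I) = P(2 - I)/Q'(2 - I) = (-4 + 4*I)/(3) = -4/3 + 4*I/3
  Res(f, -1 - I) = P(-1 - I)/Q'(-1 - I) = (-1 - 2*I)/(-3) = 1/3 + 2*I/3

Sum of residues inside C: -1 + 2*I
∮_C f(z) dz = 2πi · (-1 + 2*I) = pi*(-4 - 2*I)

Final answer: pi*(-4 - 2*I)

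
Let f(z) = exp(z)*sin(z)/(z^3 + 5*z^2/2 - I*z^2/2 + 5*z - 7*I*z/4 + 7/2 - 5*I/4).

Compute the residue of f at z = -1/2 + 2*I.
Write f(z) = P(z)/Q(z) with P(z) = exp(z)*sin(z) and Q(z) = z^3 + 5*z^2/2 - I*z^2/2 + 5*z - 7*I*z/4 + 7/2 - 5*I/4.
The denominator factors as Q(z) = (z + 1/2 - 2*I)*(z + 1)*(z + 1 + 3*I/2), so z = -1/2 + 2*I is a simple zero of Q and P is analytic there; z = -1/2 + 2*I is therefore a simple pole and
  Res(f, z₀) = P(z₀)/Q'(z₀).

Q'(z) = 3*z^2 + 5*z - I*z + 5 - 7*I/4, so Q'(-1/2 + 2*I) = -27/4 + 11*I/4.
P(-1/2 + 2*I) = -exp(-1/2 + 2*I)*sin(1/2 - 2*I).

Res(f, -1/2 + 2*I) = (-exp(-1/2 + 2*I)*sin(1/2 - 2*I))/(-27/4 + 11*I/4) = (54/425 + 22*I/425)*exp(-1/2 + 2*I)*sin(1/2 - 2*I)

Final answer: (54/425 + 22*I/425)*exp(-1/2 + 2*I)*sin(1/2 - 2*I)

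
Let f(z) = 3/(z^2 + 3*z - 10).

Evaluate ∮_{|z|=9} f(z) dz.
0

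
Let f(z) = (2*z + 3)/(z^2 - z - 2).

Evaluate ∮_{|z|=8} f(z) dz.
4*I*pi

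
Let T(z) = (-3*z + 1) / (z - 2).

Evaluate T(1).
2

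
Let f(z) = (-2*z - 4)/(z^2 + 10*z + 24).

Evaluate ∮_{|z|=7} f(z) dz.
By the residue theorem, ∮_C f(z) dz = 2πi · (sum of the residues of f at the poles inside |z| = 7).

The denominator factors as (z + 6)*(z + 4), so the singularities of f are simple poles at z = -6, z = -4.
  |-6|² = 36 < 49 = 7², so this pole is inside the contour.
  |-4|² = 16 < 49 = 7², so this pole is inside the contour.

With P(z) = -2*z - 4 and Q(z) = z^2 + 10*z + 24, each pole is simple, so Res(f, z₀) = P(z₀)/Q'(z₀) with Q'(z) = 2*z + 10.
  Res(f, -6) = P(-6)/Q'(-6) = (8)/(-2) = -4
  Res(f, -4) = P(-4)/Q'(-4) = (4)/(2) = 2

Sum of residues inside C: -2
∮_C f(z) dz = 2πi · (-2) = -4*I*pi

Final answer: -4*I*pi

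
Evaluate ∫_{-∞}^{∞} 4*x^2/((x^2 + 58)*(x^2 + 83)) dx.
Let f(z) = 4*z^2/((z^2 + 58)*(z^2 + 83)). The denominator has no real zeros and deg Q - deg P = 2 ≥ 2, so the integral of f over the upper semicircle |z| = R tends to 0 as R → ∞. Closing the contour in the upper half-plane,
  ∫_{-∞}^{∞} f(x) dx = 2πi · Σ Res(f, z_k)  over the poles with Im z_k > 0.

Zeros of the denominator: z^2 + 83 = 0 gives z = ±sqrt(83)*I; z^2 + 58 = 0 gives z = ±sqrt(58)*I.
Upper half-plane: z = sqrt(58)*I, z = sqrt(83)*I (simple).

Each pole is a simple zero of Q(z) = z^4 + 141*z^2 + 4814, so Res(f, z₀) = P(z₀)/Q'(z₀) with P(z) = 4*z^2, Q'(z) = 4*z^3 + 282*z:
  Res(f, sqrt(58)*I) = (-232)/(50*sqrt(58)*I) = 2*sqrt(58)*I/25
  Res(f, sqrt(83)*I) = (-332)/(-50*sqrt(83)*I) = -2*sqrt(83)*I/25

Sum of residues: 2*I*(-sqrt(83) + sqrt(58))/25
∫_{-∞}^{∞} f(x) dx = 2πi · (2*I*(-sqrt(83) + sqrt(58))/25) = 4*pi*(-sqrt(58) + sqrt(83))/25

Final answer: 4*pi*(-sqrt(58) + sqrt(83))/25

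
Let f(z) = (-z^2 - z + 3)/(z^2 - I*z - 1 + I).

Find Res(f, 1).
Write f(z) = P(z)/Q(z) with P(z) = -z^2 - z + 3 and Q(z) = z^2 - I*z - 1 + I.
The denominator factors as Q(z) = (z - 1)*(z + 1 - I), so z = 1 is a simple zero of Q and P is analytic there; z = 1 is therefore a simple pole and
  Res(f, z₀) = P(z₀)/Q'(z₀).

Q'(z) = 2*z - I, so Q'(1) = 2 - I.
P(1) = 1.

Res(f, 1) = (1)/(2 - I) = 2/5 + I/5

Final answer: 2/5 + I/5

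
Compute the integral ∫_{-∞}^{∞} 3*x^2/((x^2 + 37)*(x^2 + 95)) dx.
3*pi*(-sqrt(37) + sqrt(95))/58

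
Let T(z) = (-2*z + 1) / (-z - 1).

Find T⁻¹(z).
Set w = T(z) = (-2*z + 1) / (-z - 1) and solve for z:
  w*(-z - 1) = -2*z + 1
  -w + z*(2 - w) - 1 = 0
  z*(2 - w) = w + 1
  z = (-w - 1)/(w - 2)
Renaming the variable, T⁻¹(z) = (-z - 1)/(z - 2).
(Check: ad - bc = 3 ≠ 0, so T is invertible.)

Final answer: (-z - 1)/(z - 2)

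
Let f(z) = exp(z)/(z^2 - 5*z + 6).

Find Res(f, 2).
Write f(z) = P(z)/Q(z) with P(z) = exp(z) and Q(z) = z^2 - 5*z + 6.
The denominator factors as Q(z) = (z - 2)*(z - 3), so z = 2 is a simple zero of Q and P is analytic there; z = 2 is therefore a simple pole and
  Res(f, z₀) = P(z₀)/Q'(z₀).

Q'(z) = 2*z - 5, so Q'(2) = -1.
P(2) = exp(2).

Res(f, 2) = (exp(2))/(-1) = -exp(2)

Final answer: -exp(2)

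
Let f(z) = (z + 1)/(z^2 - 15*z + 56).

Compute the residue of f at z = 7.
Write f(z) = P(z)/Q(z) with P(z) = z + 1 and Q(z) = z^2 - 15*z + 56.
The denominator factors as Q(z) = (z - 7)*(z - 8), so z = 7 is a simple zero of Q and P is analytic there; z = 7 is therefore a simple pole and
  Res(f, z₀) = P(z₀)/Q'(z₀).

Q'(z) = 2*z - 15, so Q'(7) = -1.
P(7) = 8.

Res(f, 7) = (8)/(-1) = -8

Final answer: -8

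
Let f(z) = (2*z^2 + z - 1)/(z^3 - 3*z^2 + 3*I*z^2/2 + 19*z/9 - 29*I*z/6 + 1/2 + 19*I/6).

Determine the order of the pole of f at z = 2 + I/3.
Factor the denominator:
  z^3 - 3*z^2 + 3*I*z^2/2 + 19*z/9 - 29*I*z/6 + 1/2 + 19*I/6 = (z - 2 - I/3)*(z - 1 + I/3)*(z + 3*I/2)

The numerator P(z) = 2*z^2 + z - 1 has P(2 + I/3) = 79/9 + 3*I ≠ 0, so no factor of (z - 2 - I/3) cancels.
Near z = 2 + I/3 we can therefore write f(z) = g(z)/(z - 2 - I/3) with g analytic at 2 + I/3 and g(2 + I/3) ≠ 0 (g is the numerator divided by the remaining denominator factors).

Hence z = 2 + I/3 is a pole of order 1.

Final answer: 1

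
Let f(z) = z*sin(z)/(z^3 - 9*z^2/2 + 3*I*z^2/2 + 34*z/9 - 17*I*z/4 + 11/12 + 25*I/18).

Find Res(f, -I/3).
Write f(z) = P(z)/Q(z) with P(z) = z*sin(z) and Q(z) = z^3 - 9*z^2/2 + 3*I*z^2/2 + 34*z/9 - 17*I*z/4 + 11/12 + 25*I/18.
The denominator factors as Q(z) = (z + I/3)*(z - 3 + I/2)*(z - 3/2 + 2*I/3), so z = -I/3 is a simple zero of Q and P is analytic there; z = -I/3 is therefore a simple pole and
  Res(f, z₀) = P(z₀)/Q'(z₀).

Q'(z) = 3*z^2 - 9*z + 3*I*z + 34/9 - 17*I/4, so Q'(-I/3) = 40/9 - 5*I/4.
P(-I/3) = -sinh(1/3)/3.

Res(f, -I/3) = (-sinh(1/3)/3)/(40/9 - 5*I/4) = (-384/5525 - 108*I/5525)*sinh(1/3)

Final answer: (-384/5525 - 108*I/5525)*sinh(1/3)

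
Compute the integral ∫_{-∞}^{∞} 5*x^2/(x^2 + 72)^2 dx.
Let f(z) = 5*z^2/(z^2 + 72)^2. The denominator has no real zeros and deg Q - deg P = 2 ≥ 2, so the integral of f over the upper semicircle |z| = R tends to 0 as R → ∞. Closing the contour in the upper half-plane,
  ∫_{-∞}^{∞} f(x) dx = 2πi · Σ Res(f, z_k)  over the poles with Im z_k > 0.

Zeros of the denominator: z^2 + 72 = 0 gives z = ±6*sqrt(2)*I.
Upper half-plane: z = 6*sqrt(2)*I (a pole of order 2).

Write f(z) = g(z)/(z - 6*sqrt(2)*I)^2 with g(z) = 5*z^2/(z + 6*sqrt(2)*I)^2. For a double pole, Res(f, z₀) = g'(z₀):
  g'(z) = 60*sqrt(2)*I*z/(z + 6*sqrt(2)*I)^3
  Res(f, 6*sqrt(2)*I) = g'(6*sqrt(2)*I) = -5*sqrt(2)*I/48

∫_{-∞}^{∞} f(x) dx = 2πi · (-5*sqrt(2)*I/48) = 5*sqrt(2)*pi/24

Final answer: 5*sqrt(2)*pi/24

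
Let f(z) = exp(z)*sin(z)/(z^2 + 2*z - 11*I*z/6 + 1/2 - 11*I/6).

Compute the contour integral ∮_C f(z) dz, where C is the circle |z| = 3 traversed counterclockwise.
-12*pi*exp(-1 + 3*I/2)*sin(1 - 3*I/2)/7 + 12*pi*exp(-1 + I/3)*sin(1 - I/3)/7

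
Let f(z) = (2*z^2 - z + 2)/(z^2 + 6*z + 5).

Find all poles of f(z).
The singularities of f are the zeros of the denominator. Factoring,
  z^2 + 6*z + 5 = (z + 1)*(z + 5)
so the candidates are z = -1, z = -5.

Check the numerator P(z) = 2*z^2 - z + 2 at each one:
  P(-1) = 5 ≠ 0, so z = -1 is a (simple) pole.
  P(-5) = 57 ≠ 0, so z = -5 is a (simple) pole.

Poles of f: {-5, -1}

Final answer: {-5, -1}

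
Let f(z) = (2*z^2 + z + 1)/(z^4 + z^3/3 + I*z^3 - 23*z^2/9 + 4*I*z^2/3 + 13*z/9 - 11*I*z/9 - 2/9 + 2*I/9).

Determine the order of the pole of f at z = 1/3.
Factor the denominator:
  z^4 + z^3/3 + I*z^3 - 23*z^2/9 + 4*I*z^2/3 + 13*z/9 - 11*I*z/9 - 2/9 + 2*I/9 = (z - 1/3)^2*(z - 1 + I)*(z + 2)

The numerator P(z) = 2*z^2 + z + 1 has P(1/3) = 14/9 ≠ 0, so no factor of (z - 1/3) cancels.
Near z = 1/3 we can therefore write f(z) = g(z)/(z - 1/3)^2 with g analytic at 1/3 and g(1/3) ≠ 0 (g is the numerator divided by the remaining denominator factors).

Hence z = 1/3 is a pole of order 2.

Final answer: 2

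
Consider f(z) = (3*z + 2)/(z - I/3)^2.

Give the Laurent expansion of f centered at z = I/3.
Put w = z - (I/3), i.e. z = w + I/3. The denominator is w^2, so it suffices to rewrite the numerator in powers of w.

P(z) = 3*z + 2
P(w + I/3) = 2 + I + 3*w

Dividing each term by w^2:
  f = (2 + I)/w^2 + 3/w

Substituting back w = z - I/3:
  f(z) = (2 + I)/(z - I/3)^2 + 3/(z - I/3)

The series is finite because the numerator is a polynomial; the negative powers form the principal part, and the coefficient of 1/(z - I/3) gives Res(f, I/3) = 3.

Final answer: (2 + I)/(z - I/3)^2 + 3/(z - I/3)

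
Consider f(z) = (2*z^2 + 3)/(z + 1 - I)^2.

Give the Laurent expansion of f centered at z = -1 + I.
(3 - 4*I)/(z + 1 - I)^2 + (-4 + 4*I)/(z + 1 - I) + 2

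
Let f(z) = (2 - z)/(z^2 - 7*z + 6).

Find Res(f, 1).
-1/5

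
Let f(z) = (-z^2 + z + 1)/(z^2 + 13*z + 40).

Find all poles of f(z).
The singularities of f are the zeros of the denominator. Factoring,
  z^2 + 13*z + 40 = (z + 8)*(z + 5)
so the candidates are z = -8, z = -5.

Check the numerator P(z) = -z^2 + z + 1 at each one:
  P(-8) = -71 ≠ 0, so z = -8 is a (simple) pole.
  P(-5) = -29 ≠ 0, so z = -5 is a (simple) pole.

Poles of f: {-8, -5}

Final answer: {-8, -5}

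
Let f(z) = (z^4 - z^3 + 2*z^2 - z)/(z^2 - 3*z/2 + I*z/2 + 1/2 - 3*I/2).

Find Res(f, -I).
1/3 - I/3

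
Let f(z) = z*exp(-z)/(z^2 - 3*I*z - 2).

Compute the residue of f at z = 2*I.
Write f(z) = P(z)/Q(z) with P(z) = z*exp(-z) and Q(z) = z^2 - 3*I*z - 2.
The denominator factors as Q(z) = (z - I)*(z - 2*I), so z = 2*I is a simple zero of Q and P is analytic there; z = 2*I is therefore a simple pole and
  Res(f, z₀) = P(z₀)/Q'(z₀).

Q'(z) = 2*z - 3*I, so Q'(2*I) = I.
P(2*I) = 2*I*exp(-2*I).

Res(f, 2*I) = (2*I*exp(-2*I))/(I) = 2*exp(-2*I)

Final answer: 2*exp(-2*I)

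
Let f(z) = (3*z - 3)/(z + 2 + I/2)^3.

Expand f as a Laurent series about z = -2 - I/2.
(-9 - 3*I/2)/(z + 2 + I/2)^3 + 3/(z + 2 + I/2)^2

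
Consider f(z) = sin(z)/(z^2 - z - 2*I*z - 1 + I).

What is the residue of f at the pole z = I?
-I*sinh(1)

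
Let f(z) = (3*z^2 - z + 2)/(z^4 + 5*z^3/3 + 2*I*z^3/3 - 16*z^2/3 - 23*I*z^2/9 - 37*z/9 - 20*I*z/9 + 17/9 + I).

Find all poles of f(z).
{-3 - I, -1, 1/3, 2 + I/3}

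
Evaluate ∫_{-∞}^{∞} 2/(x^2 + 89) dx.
2*sqrt(89)*pi/89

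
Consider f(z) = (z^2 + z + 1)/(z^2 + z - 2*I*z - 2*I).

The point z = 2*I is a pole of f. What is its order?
Factor the denominator:
  z^2 + z - 2*I*z - 2*I = (z - 2*I)*(z + 1)

The numerator P(z) = z^2 + z + 1 has P(2*I) = -3 + 2*I ≠ 0, so no factor of (z - 2*I) cancels.
Near z = 2*I we can therefore write f(z) = g(z)/(z - 2*I) with g analytic at 2*I and g(2*I) ≠ 0 (g is the numerator divided by the remaining denominator factors).

Hence z = 2*I is a pole of order 1.

Final answer: 1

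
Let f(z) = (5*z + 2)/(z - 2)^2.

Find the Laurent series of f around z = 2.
12/(z - 2)^2 + 5/(z - 2)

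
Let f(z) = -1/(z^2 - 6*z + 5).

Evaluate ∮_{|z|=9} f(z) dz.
0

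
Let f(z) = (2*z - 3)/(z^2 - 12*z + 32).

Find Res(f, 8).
Write f(z) = P(z)/Q(z) with P(z) = 2*z - 3 and Q(z) = z^2 - 12*z + 32.
The denominator factors as Q(z) = (z - 4)*(z - 8), so z = 8 is a simple zero of Q and P is analytic there; z = 8 is therefore a simple pole and
  Res(f, z₀) = P(z₀)/Q'(z₀).

Q'(z) = 2*z - 12, so Q'(8) = 4.
P(8) = 13.

Res(f, 8) = (13)/(4) = 13/4

Final answer: 13/4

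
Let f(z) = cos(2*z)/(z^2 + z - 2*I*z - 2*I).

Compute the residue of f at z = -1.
(-1/5 + 2*I/5)*cos(2)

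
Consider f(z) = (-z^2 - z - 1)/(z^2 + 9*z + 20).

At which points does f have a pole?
The singularities of f are the zeros of the denominator. Factoring,
  z^2 + 9*z + 20 = (z + 5)*(z + 4)
so the candidates are z = -5, z = -4.

Check the numerator P(z) = -z^2 - z - 1 at each one:
  P(-5) = -21 ≠ 0, so z = -5 is a (simple) pole.
  P(-4) = -13 ≠ 0, so z = -4 is a (simple) pole.

Poles of f: {-5, -4}

Final answer: {-5, -4}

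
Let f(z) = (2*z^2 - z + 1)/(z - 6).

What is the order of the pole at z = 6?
Factor the denominator:
  z - 6 = (z - 6)

The numerator P(z) = 2*z^2 - z + 1 has P(6) = 67 ≠ 0, so no factor of (z - 6) cancels.
Near z = 6 we can therefore write f(z) = g(z)/(z - 6) with g analytic at 6 and g(6) ≠ 0 (g is just the numerator).

Hence z = 6 is a pole of order 1.

Final answer: 1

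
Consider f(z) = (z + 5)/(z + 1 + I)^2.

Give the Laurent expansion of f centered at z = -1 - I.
Put w = z - (-1 - I), i.e. z = w - 1 - I. The denominator is w^2, so it suffices to rewrite the numerator in powers of w.

P(z) = z + 5
P(w - 1 - I) = 4 - I + w

Dividing each term by w^2:
  f = (4 - I)/w^2 + 1/w

Substituting back w = z + 1 + I:
  f(z) = (4 - I)/(z + 1 + I)^2 + 1/(z + 1 + I)

The series is finite because the numerator is a polynomial; the negative powers form the principal part, and the coefficient of 1/(z + 1 + I) gives Res(f, -1 - I) = 1.

Final answer: (4 - I)/(z + 1 + I)^2 + 1/(z + 1 + I)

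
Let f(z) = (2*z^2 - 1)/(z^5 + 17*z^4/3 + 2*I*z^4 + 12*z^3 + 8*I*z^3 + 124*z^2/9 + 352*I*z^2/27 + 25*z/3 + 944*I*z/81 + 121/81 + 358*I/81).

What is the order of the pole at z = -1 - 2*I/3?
Factor the denominator:
  z^5 + 17*z^4/3 + 2*I*z^4 + 12*z^3 + 8*I*z^3 + 124*z^2/9 + 352*I*z^2/27 + 25*z/3 + 944*I*z/81 + 121/81 + 358*I/81 = (z + 1 + 2*I/3)^3*(z + 2/3 - I)*(z + 2 + I)

The numerator P(z) = 2*z^2 - 1 has P(-1 - 2*I/3) = 1/9 + 8*I/3 ≠ 0, so no factor of (z + 1 + 2*I/3) cancels.
Near z = -1 - 2*I/3 we can therefore write f(z) = g(z)/(z + 1 + 2*I/3)^3 with g analytic at -1 - 2*I/3 and g(-1 - 2*I/3) ≠ 0 (g is the numerator divided by the remaining denominator factors).

Hence z = -1 - 2*I/3 is a pole of order 3.

Final answer: 3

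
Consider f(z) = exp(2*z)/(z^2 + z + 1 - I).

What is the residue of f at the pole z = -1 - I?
Write f(z) = P(z)/Q(z) with P(z) = exp(2*z) and Q(z) = z^2 + z + 1 - I.
The denominator factors as Q(z) = (z - I)*(z + 1 + I), so z = -1 - I is a simple zero of Q and P is analytic there; z = -1 - I is therefore a simple pole and
  Res(f, z₀) = P(z₀)/Q'(z₀).

Q'(z) = 2*z + 1, so Q'(-1 - I) = -1 - 2*I.
P(-1 - I) = exp(-2 - 2*I).

Res(f, -1 - I) = (exp(-2 - 2*I))/(-1 - 2*I) = (-1/5 + 2*I/5)*exp(-2 - 2*I)

Final answer: (-1/5 + 2*I/5)*exp(-2 - 2*I)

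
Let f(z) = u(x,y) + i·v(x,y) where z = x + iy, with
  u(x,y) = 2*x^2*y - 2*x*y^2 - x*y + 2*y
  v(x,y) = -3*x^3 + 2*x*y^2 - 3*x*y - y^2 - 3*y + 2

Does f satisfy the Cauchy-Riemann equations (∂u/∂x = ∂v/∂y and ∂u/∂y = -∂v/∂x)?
∂u/∂x = 4*x*y - 2*y^2 - y
∂v/∂y = 4*x*y - 3*x - 2*y - 3
∂u/∂y = 2*x^2 - 4*x*y - x + 2
∂v/∂x = -9*x^2 + 2*y^2 - 3*y
∂u/∂x ≠ ∂v/∂y and ∂u/∂y ≠ -∂v/∂x; the Cauchy-Riemann equations are not satisfied, so f is not analytic.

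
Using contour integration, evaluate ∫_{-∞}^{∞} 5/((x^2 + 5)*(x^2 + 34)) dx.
Let f(z) = 5/((z^2 + 5)*(z^2 + 34)). The denominator has no real zeros and deg Q - deg P = 4 ≥ 2, so the integral of f over the upper semicircle |z| = R tends to 0 as R → ∞. Closing the contour in the upper half-plane,
  ∫_{-∞}^{∞} f(x) dx = 2πi · Σ Res(f, z_k)  over the poles with Im z_k > 0.

Zeros of the denominator: z^2 + 34 = 0 gives z = ±sqrt(34)*I; z^2 + 5 = 0 gives z = ±sqrt(5)*I.
Upper half-plane: z = sqrt(34)*I, z = sqrt(5)*I (simple).

Each pole is a simple zero of Q(z) = z^4 + 39*z^2 + 170, so Res(f, z₀) = P(z₀)/Q'(z₀) with P(z) = 5, Q'(z) = 4*z^3 + 78*z:
  Res(f, sqrt(34)*I) = (5)/(-58*sqrt(34)*I) = 5*sqrt(34)*I/1972
  Res(f, sqrt(5)*I) = (5)/(58*sqrt(5)*I) = -sqrt(5)*I/58

Sum of residues: I*(-34*sqrt(5) + 5*sqrt(34))/1972
∫_{-∞}^{∞} f(x) dx = 2πi · (I*(-34*sqrt(5) + 5*sqrt(34))/1972) = pi*(-5*sqrt(34) + 34*sqrt(5))/986

Final answer: pi*(-5*sqrt(34) + 34*sqrt(5))/986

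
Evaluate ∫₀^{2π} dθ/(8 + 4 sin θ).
Call the integral J. The integrand is 2π-periodic and we integrate over a full period, so shifting θ does not change the value (θ → θ + π/2 turns sin θ into cos θ). Hence
  J = ∫₀^{2π} dθ/(8 + 4 cos θ).
Put z = e^{iθ}: then cos θ = (z + 1/z)/2, dθ = dz/(iz), and z runs once counterclockwise around |z| = 1:
  J = ∮_{|z|=1} 1/(8 + 4*(z + 1/z)/2) · dz/(iz) = (2/i) ∮_{|z|=1} dz/(4*z^2 + 16*z + 4).
The roots of 4*z^2 + 16*z + 4 are z = (-8 ± sqrt(8^2 - 4^2))/4, with sqrt(48) = 4*sqrt(3); their product is 1, so only z₊ = -2 + sqrt(3) lies inside the unit circle (z₋ = -2 - sqrt(3) lies outside).
z₊ is a simple zero of q(z) = 4*z^2 + 16*z + 4, so Res(1/q, z₊) = 1/q'(z₊) with q'(z) = 8*z + 16; and q'(z₊) = 4*(z₊ - z₋) = 8*sqrt(3).
Therefore J = (2/i) · 2πi · 1/(8*sqrt(3)) = 2*pi/(4*sqrt(3)) = sqrt(3)*pi/6

Final answer: sqrt(3)*pi/6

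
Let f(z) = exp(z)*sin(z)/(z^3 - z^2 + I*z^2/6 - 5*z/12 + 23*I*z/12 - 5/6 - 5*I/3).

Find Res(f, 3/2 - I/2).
(198/629 + 78*I/629)*exp(3/2 - I/2)*sin(3/2 - I/2)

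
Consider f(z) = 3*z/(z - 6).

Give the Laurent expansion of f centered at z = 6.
Put w = z - (6), i.e. z = w + 6. The denominator is w, so it suffices to rewrite the numerator in powers of w.

P(z) = 3*z
P(w + 6) = 18 + 3*w

Dividing each term by w:
  f = 18/w + 3

Substituting back w = z - 6:
  f(z) = 18/(z - 6) + 3

The series is finite because the numerator is a polynomial; the negative powers form the principal part, and the coefficient of 1/(z - 6) gives Res(f, 6) = 18.

Final answer: 18/(z - 6) + 3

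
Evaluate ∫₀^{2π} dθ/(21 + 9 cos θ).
Let J = ∫₀^{2π} dθ/(21 + 9 cos θ).
Put z = e^{iθ}: then cos θ = (z + 1/z)/2, dθ = dz/(iz), and z runs once counterclockwise around |z| = 1:
  J = ∮_{|z|=1} 1/(21 + 9*(z + 1/z)/2) · dz/(iz) = (2/i) ∮_{|z|=1} dz/(9*z^2 + 42*z + 9).
The roots of 9*z^2 + 42*z + 9 are z = (-21 ± sqrt(21^2 - 9^2))/9, with sqrt(360) = 6*sqrt(10); their product is 1, so only z₊ = -7/3 + 2*sqrt(10)/3 lies inside the unit circle (z₋ = -7/3 - 2*sqrt(10)/3 lies outside).
z₊ is a simple zero of q(z) = 9*z^2 + 42*z + 9, so Res(1/q, z₊) = 1/q'(z₊) with q'(z) = 18*z + 42; and q'(z₊) = 9*(z₊ - z₋) = 12*sqrt(10).
Therefore J = (2/i) · 2πi · 1/(12*sqrt(10)) = 2*pi/(6*sqrt(10)) = sqrt(10)*pi/30

Final answer: sqrt(10)*pi/30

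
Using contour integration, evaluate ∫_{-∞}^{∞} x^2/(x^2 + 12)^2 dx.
Let f(z) = z^2/(z^2 + 12)^2. The denominator has no real zeros and deg Q - deg P = 2 ≥ 2, so the integral of f over the upper semicircle |z| = R tends to 0 as R → ∞. Closing the contour in the upper half-plane,
  ∫_{-∞}^{∞} f(x) dx = 2πi · Σ Res(f, z_k)  over the poles with Im z_k > 0.

Zeros of the denominator: z^2 + 12 = 0 gives z = ±2*sqrt(3)*I.
Upper half-plane: z = 2*sqrt(3)*I (a pole of order 2).

Write f(z) = g(z)/(z - 2*sqrt(3)*I)^2 with g(z) = z^2/(z + 2*sqrt(3)*I)^2. For a double pole, Res(f, z₀) = g'(z₀):
  g'(z) = 4*sqrt(3)*I*z/(z + 2*sqrt(3)*I)^3
  Res(f, 2*sqrt(3)*I) = g'(2*sqrt(3)*I) = -sqrt(3)*I/24

∫_{-∞}^{∞} f(x) dx = 2πi · (-sqrt(3)*I/24) = sqrt(3)*pi/12

Final answer: sqrt(3)*pi/12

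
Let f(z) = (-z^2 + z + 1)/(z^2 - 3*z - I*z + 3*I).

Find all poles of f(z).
{I, 3}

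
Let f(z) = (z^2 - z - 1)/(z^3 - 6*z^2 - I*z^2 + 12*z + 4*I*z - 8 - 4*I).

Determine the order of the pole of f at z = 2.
2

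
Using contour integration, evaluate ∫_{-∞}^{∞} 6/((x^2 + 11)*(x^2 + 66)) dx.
Let f(z) = 6/((z^2 + 11)*(z^2 + 66)). The denominator has no real zeros and deg Q - deg P = 4 ≥ 2, so the integral of f over the upper semicircle |z| = R tends to 0 as R → ∞. Closing the contour in the upper half-plane,
  ∫_{-∞}^{∞} f(x) dx = 2πi · Σ Res(f, z_k)  over the poles with Im z_k > 0.

Zeros of the denominator: z^2 + 66 = 0 gives z = ±sqrt(66)*I; z^2 + 11 = 0 gives z = ±sqrt(11)*I.
Upper half-plane: z = sqrt(11)*I, z = sqrt(66)*I (simple).

Each pole is a simple zero of Q(z) = z^4 + 77*z^2 + 726, so Res(f, z₀) = P(z₀)/Q'(z₀) with P(z) = 6, Q'(z) = 4*z^3 + 154*z:
  Res(f, sqrt(11)*I) = (6)/(110*sqrt(11)*I) = -3*sqrt(11)*I/605
  Res(f, sqrt(66)*I) = (6)/(-110*sqrt(66)*I) = sqrt(66)*I/1210

Sum of residues: I*(-6*sqrt(11) + sqrt(66))/1210
∫_{-∞}^{∞} f(x) dx = 2πi · (I*(-6*sqrt(11) + sqrt(66))/1210) = pi*(-sqrt(66) + 6*sqrt(11))/605

Final answer: pi*(-sqrt(66) + 6*sqrt(11))/605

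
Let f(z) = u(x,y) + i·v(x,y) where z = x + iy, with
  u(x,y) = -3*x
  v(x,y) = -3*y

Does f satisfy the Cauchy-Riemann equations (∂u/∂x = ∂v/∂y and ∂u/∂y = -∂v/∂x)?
∂u/∂x = -3
∂v/∂y = -3
∂u/∂y = 0
∂v/∂x = 0
∂u/∂x = ∂v/∂y and ∂u/∂y = -∂v/∂x hold identically; f is analytic.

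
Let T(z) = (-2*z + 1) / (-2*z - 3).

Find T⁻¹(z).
Set w = T(z) = (-2*z + 1) / (-2*z - 3) and solve for z:
  w*(-2*z - 3) = -2*z + 1
  -3*w + z*(2 - 2*w) - 1 = 0
  z*(2 - 2*w) = 3*w + 1
  z = (-3*w - 1)/(2*w - 2)
Renaming the variable, T⁻¹(z) = (-3*z - 1)/(2*z - 2).
(Check: ad - bc = 8 ≠ 0, so T is invertible.)

Final answer: (-3*z - 1)/(2*z - 2)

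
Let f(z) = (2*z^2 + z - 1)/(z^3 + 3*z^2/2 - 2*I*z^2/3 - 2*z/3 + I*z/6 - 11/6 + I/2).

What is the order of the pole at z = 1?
1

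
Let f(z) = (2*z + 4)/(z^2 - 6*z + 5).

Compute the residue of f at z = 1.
Write f(z) = P(z)/Q(z) with P(z) = 2*z + 4 and Q(z) = z^2 - 6*z + 5.
The denominator factors as Q(z) = (z - 1)*(z - 5), so z = 1 is a simple zero of Q and P is analytic there; z = 1 is therefore a simple pole and
  Res(f, z₀) = P(z₀)/Q'(z₀).

Q'(z) = 2*z - 6, so Q'(1) = -4.
P(1) = 6.

Res(f, 1) = (6)/(-4) = -3/2

Final answer: -3/2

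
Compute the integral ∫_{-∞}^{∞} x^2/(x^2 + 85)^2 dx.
Let f(z) = z^2/(z^2 + 85)^2. The denominator has no real zeros and deg Q - deg P = 2 ≥ 2, so the integral of f over the upper semicircle |z| = R tends to 0 as R → ∞. Closing the contour in the upper half-plane,
  ∫_{-∞}^{∞} f(x) dx = 2πi · Σ Res(f, z_k)  over the poles with Im z_k > 0.

Zeros of the denominator: z^2 + 85 = 0 gives z = ±sqrt(85)*I.
Upper half-plane: z = sqrt(85)*I (a pole of order 2).

Write f(z) = g(z)/(z - sqrt(85)*I)^2 with g(z) = z^2/(z + sqrt(85)*I)^2. For a double pole, Res(f, z₀) = g'(z₀):
  g'(z) = 2*sqrt(85)*I*z/(z + sqrt(85)*I)^3
  Res(f, sqrt(85)*I) = g'(sqrt(85)*I) = -sqrt(85)*I/340

∫_{-∞}^{∞} f(x) dx = 2πi · (-sqrt(85)*I/340) = sqrt(85)*pi/170

Final answer: sqrt(85)*pi/170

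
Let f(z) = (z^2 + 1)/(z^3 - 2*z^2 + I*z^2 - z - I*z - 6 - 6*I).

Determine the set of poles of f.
{-1 + I, -2*I, 3}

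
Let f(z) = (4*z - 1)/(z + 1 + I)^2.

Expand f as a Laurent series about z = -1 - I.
Put w = z - (-1 - I), i.e. z = w - 1 - I. The denominator is w^2, so it suffices to rewrite the numerator in powers of w.

P(z) = 4*z - 1
P(w - 1 - I) = -5 - 4*I + 4*w

Dividing each term by w^2:
  f = (-5 - 4*I)/w^2 + 4/w

Substituting back w = z + 1 + I:
  f(z) = (-5 - 4*I)/(z + 1 + I)^2 + 4/(z + 1 + I)

The series is finite because the numerator is a polynomial; the negative powers form the principal part, and the coefficient of 1/(z + 1 + I) gives Res(f, -1 - I) = 4.

Final answer: (-5 - 4*I)/(z + 1 + I)^2 + 4/(z + 1 + I)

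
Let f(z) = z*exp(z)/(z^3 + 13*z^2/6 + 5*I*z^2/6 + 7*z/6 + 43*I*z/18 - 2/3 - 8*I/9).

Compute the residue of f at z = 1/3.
Write f(z) = P(z)/Q(z) with P(z) = z*exp(z) and Q(z) = z^3 + 13*z^2/6 + 5*I*z^2/6 + 7*z/6 + 43*I*z/18 - 2/3 - 8*I/9.
The denominator factors as Q(z) = (z + 2 - 2*I/3)*(z - 1/3)*(z + 1/2 + 3*I/2), so z = 1/3 is a simple zero of Q and P is analytic there; z = 1/3 is therefore a simple pole and
  Res(f, z₀) = P(z₀)/Q'(z₀).

Q'(z) = 3*z^2 + 13*z/3 + 5*I*z/3 + 7/6 + 43*I/18, so Q'(1/3) = 53/18 + 53*I/18.
P(1/3) = exp(1/3)/3.

Res(f, 1/3) = (exp(1/3)/3)/(53/18 + 53*I/18) = (3/53 - 3*I/53)*exp(1/3)

Final answer: (3/53 - 3*I/53)*exp(1/3)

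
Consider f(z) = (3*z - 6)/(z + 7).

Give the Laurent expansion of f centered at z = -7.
Put w = z - (-7), i.e. z = w - 7. The denominator is w, so it suffices to rewrite the numerator in powers of w.

P(z) = 3*z - 6
P(w - 7) = -27 + 3*w

Dividing each term by w:
  f = -27/w + 3

Substituting back w = z + 7:
  f(z) = -27/(z + 7) + 3

The series is finite because the numerator is a polynomial; the negative powers form the principal part, and the coefficient of 1/(z + 7) gives Res(f, -7) = -27.

Final answer: -27/(z + 7) + 3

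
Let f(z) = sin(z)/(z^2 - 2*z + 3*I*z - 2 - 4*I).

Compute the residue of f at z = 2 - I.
Write f(z) = P(z)/Q(z) with P(z) = sin(z) and Q(z) = z^2 - 2*z + 3*I*z - 2 - 4*I.
The denominator factors as Q(z) = (z - 2 + I)*(z + 2*I), so z = 2 - I is a simple zero of Q and P is analytic there; z = 2 - I is therefore a simple pole and
  Res(f, z₀) = P(z₀)/Q'(z₀).

Q'(z) = 2*z - 2 + 3*I, so Q'(2 - I) = 2 + I.
P(2 - I) = sin(2 - I).

Res(f, 2 - I) = (sin(2 - I))/(2 + I) = (2/5 - I/5)*sin(2 - I)

Final answer: (2/5 - I/5)*sin(2 - I)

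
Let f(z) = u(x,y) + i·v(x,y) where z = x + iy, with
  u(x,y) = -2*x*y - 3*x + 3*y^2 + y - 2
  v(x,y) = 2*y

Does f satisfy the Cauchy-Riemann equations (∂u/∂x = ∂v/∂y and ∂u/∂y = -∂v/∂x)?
∂u/∂x = -2*y - 3
∂v/∂y = 2
∂u/∂y = -2*x + 6*y + 1
∂v/∂x = 0
∂u/∂x ≠ ∂v/∂y and ∂u/∂y ≠ -∂v/∂x; the Cauchy-Riemann equations are not satisfied, so f is not analytic.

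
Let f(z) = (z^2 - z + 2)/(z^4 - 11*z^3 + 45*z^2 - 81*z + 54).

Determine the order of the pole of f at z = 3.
Factor the denominator:
  z^4 - 11*z^3 + 45*z^2 - 81*z + 54 = (z - 3)^3*(z - 2)

The numerator P(z) = z^2 - z + 2 has P(3) = 8 ≠ 0, so no factor of (z - 3) cancels.
Near z = 3 we can therefore write f(z) = g(z)/(z - 3)^3 with g analytic at 3 and g(3) ≠ 0 (g is the numerator divided by the remaining denominator factors).

Hence z = 3 is a pole of order 3.

Final answer: 3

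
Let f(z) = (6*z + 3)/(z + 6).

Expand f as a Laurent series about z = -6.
Put w = z - (-6), i.e. z = w - 6. The denominator is w, so it suffices to rewrite the numerator in powers of w.

P(z) = 6*z + 3
P(w - 6) = -33 + 6*w

Dividing each term by w:
  f = -33/w + 6

Substituting back w = z + 6:
  f(z) = -33/(z + 6) + 6

The series is finite because the numerator is a polynomial; the negative powers form the principal part, and the coefficient of 1/(z + 6) gives Res(f, -6) = -33.

Final answer: -33/(z + 6) + 6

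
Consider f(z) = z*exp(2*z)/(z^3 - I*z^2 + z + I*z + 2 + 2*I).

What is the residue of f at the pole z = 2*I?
Write f(z) = P(z)/Q(z) with P(z) = z*exp(2*z) and Q(z) = z^3 - I*z^2 + z + I*z + 2 + 2*I.
The denominator factors as Q(z) = (z + 1)*(z - 1 + I)*(z - 2*I), so z = 2*I is a simple zero of Q and P is analytic there; z = 2*I is therefore a simple pole and
  Res(f, z₀) = P(z₀)/Q'(z₀).

Q'(z) = 3*z^2 - 2*I*z + 1 + I, so Q'(2*I) = -7 + I.
P(2*I) = 2*I*exp(4*I).

Res(f, 2*I) = (2*I*exp(4*I))/(-7 + I) = (1/25 - 7*I/25)*exp(4*I)

Final answer: (1/25 - 7*I/25)*exp(4*I)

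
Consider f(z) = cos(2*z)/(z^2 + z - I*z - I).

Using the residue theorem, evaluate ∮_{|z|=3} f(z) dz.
By the residue theorem, ∮_C f(z) dz = 2πi · (sum of the residues of f at the poles inside |z| = 3).

The denominator factors as (z - I)*(z + 1), so the singularities of f are simple poles at z = I, z = -1.
  |I|² = 1 < 9 = 3², so this pole is inside the contour.
  |-1|² = 1 < 9 = 3², so this pole is inside the contour.

With P(z) = cos(2*z) and Q(z) = z^2 + z - I*z - I, each pole is simple, so Res(f, z₀) = P(z₀)/Q'(z₀) with Q'(z) = 2*z + 1 - I.
  Res(f, I) = P(I)/Q'(I) = (cosh(2))/(1 + I) = (1/2 - I/2)*cosh(2)
  Res(f, -1) = P(-1)/Q'(-1) = (cos(2))/(-1 - I) = (-1/2 + I/2)*cos(2)

Sum of residues inside C: (1/2 - I/2)*cosh(2) + (-1/2 + I/2)*cos(2)
∮_C f(z) dz = 2πi · ((1/2 - I/2)*cosh(2) + (-1/2 + I/2)*cos(2)) = pi*(-1 - I)*cos(2) + pi*(1 + I)*cosh(2)

Final answer: pi*(-1 - I)*cos(2) + pi*(1 + I)*cosh(2)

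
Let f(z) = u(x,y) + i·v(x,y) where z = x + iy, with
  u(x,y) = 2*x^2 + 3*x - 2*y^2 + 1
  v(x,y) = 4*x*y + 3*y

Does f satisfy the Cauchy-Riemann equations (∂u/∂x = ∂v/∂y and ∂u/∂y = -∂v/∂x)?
∂u/∂x = 4*x + 3
∂v/∂y = 4*x + 3
∂u/∂y = -4*y
∂v/∂x = 4*y
∂u/∂x = ∂v/∂y and ∂u/∂y = -∂v/∂x hold identically; f is analytic.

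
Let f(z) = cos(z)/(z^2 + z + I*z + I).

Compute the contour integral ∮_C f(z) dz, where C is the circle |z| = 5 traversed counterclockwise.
By the residue theorem, ∮_C f(z) dz = 2πi · (sum of the residues of f at the poles inside |z| = 5).

The denominator factors as (z + 1)*(z + I), so the singularities of f are simple poles at z = -1, z = -I.
  |-1|² = 1 < 25 = 5², so this pole is inside the contour.
  |-I|² = 1 < 25 = 5², so this pole is inside the contour.

With P(z) = cos(z) and Q(z) = z^2 + z + I*z + I, each pole is simple, so Res(f, z₀) = P(z₀)/Q'(z₀) with Q'(z) = 2*z + 1 + I.
  Res(f, -1) = P(-1)/Q'(-1) = (cos(1))/(-1 + I) = (-1/2 - I/2)*cos(1)
  Res(f, -I) = P(-I)/Q'(-I) = (cosh(1))/(1 - I) = (1/2 + I/2)*cosh(1)

Sum of residues inside C: (-1/2 - I/2)*cos(1) + (1/2 + I/2)*cosh(1)
∮_C f(z) dz = 2πi · ((-1/2 - I/2)*cos(1) + (1/2 + I/2)*cosh(1)) = pi*(1 - I)*cos(1) + pi*(-1 + I)*cosh(1)

Final answer: pi*(1 - I)*cos(1) + pi*(-1 + I)*cosh(1)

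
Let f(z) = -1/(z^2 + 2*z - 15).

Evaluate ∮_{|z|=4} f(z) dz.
By the residue theorem, ∮_C f(z) dz = 2πi · (sum of the residues of f at the poles inside |z| = 4).

The denominator factors as (z + 5)*(z - 3), so the singularities of f are simple poles at z = -5, z = 3.
  |-5|² = 25 > 16 = 4², so this pole is outside the contour.
  |3|² = 9 < 16 = 4², so this pole is inside the contour.

With P(z) = -1 and Q(z) = z^2 + 2*z - 15, each pole is simple, so Res(f, z₀) = P(z₀)/Q'(z₀) with Q'(z) = 2*z + 2.
  Res(f, 3) = P(3)/Q'(3) = (-1)/(8) = -1/8

∮_C f(z) dz = 2πi · (-1/8) = -I*pi/4

Final answer: -I*pi/4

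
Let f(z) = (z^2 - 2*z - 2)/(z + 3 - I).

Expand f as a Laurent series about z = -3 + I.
(12 - 8*I)/(z + 3 - I) - 8 + 2*I + (z + 3 - I)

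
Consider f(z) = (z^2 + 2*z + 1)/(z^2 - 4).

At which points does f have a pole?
The singularities of f are the zeros of the denominator. Factoring,
  z^2 - 4 = (z - 2)*(z + 2)
so the candidates are z = 2, z = -2.

Check the numerator P(z) = z^2 + 2*z + 1 at each one:
  P(2) = 9 ≠ 0, so z = 2 is a (simple) pole.
  P(-2) = 1 ≠ 0, so z = -2 is a (simple) pole.

Poles of f: {-2, 2}

Final answer: {-2, 2}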